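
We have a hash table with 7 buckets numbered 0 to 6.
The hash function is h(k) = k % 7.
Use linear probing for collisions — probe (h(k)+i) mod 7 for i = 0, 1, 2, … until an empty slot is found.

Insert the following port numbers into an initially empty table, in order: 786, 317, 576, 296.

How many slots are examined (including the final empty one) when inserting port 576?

Insert 786: h=2, slot 2 empty → index 2.
Insert 317: h=2, slot 2 occupied → index 3.
Insert 576: h=2, slots 2,3 occupied → index 4.
Insert 296: h=2, slots 2,3,4 occupied → index 5.
Table: [—, —, 786, 317, 576, 296, —]

3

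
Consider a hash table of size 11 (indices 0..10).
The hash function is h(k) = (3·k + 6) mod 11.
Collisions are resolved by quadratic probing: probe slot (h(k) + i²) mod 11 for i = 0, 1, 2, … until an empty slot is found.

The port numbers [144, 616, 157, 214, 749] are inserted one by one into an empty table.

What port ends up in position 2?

144: h=9 → slot 9
616: h=6 → slot 6
157: h=4 → slot 4
214: h=10 → slot 10
749: h=9, probe 9,10,2 → slot 2
Table: [_, _, 749, _, 157, _, 616, _, _, 144, 214]

749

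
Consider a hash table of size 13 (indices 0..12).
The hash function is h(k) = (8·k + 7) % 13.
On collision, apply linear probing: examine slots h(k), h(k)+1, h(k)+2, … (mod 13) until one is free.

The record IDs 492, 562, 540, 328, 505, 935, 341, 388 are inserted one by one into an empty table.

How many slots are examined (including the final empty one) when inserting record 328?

2

492 hashes to 4; slot 4 is free -> place at 4.
562 hashes to 5; slot 5 is free -> place at 5.
540 hashes to 11; slot 11 is free -> place at 11.
328 hashes to 5; 5 taken -> place at 6.
505 hashes to 4; 4,5,6 taken -> place at 7.
935 hashes to 12; slot 12 is free -> place at 12.
341 hashes to 5; 5,6,7 taken -> place at 8.
388 hashes to 4; 4,5,6,7,8 taken -> place at 9.
Table: [., ., ., ., 492, 562, 328, 505, 341, 388, ., 540, 935]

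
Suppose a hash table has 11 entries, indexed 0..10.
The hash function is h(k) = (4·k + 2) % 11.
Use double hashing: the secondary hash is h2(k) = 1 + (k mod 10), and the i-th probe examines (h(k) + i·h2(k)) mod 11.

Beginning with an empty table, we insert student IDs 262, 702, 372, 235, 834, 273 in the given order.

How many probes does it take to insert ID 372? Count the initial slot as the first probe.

3

262 hashes to 5; slot 5 is free → place at 5.
702 hashes to 5, h2=3; 5 taken → place at 8.
372 hashes to 5, h2=3; 5,8 taken → place at 0.
235 hashes to 7; slot 7 is free → place at 7.
834 hashes to 5, h2=5; 5 taken → place at 10.
273 hashes to 5, h2=4; 5 taken → place at 9.
Table: [372, ∅, ∅, ∅, ∅, 262, ∅, 235, 702, 273, 834]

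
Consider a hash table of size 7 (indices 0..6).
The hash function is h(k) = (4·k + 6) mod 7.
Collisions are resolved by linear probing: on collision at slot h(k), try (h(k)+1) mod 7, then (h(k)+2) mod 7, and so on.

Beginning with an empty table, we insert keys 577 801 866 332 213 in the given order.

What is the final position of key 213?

577: h=4 → slot 4
801: h=4, probe 4,5 → slot 5
866: h=5, probe 5,6 → slot 6
332: h=4, probe 4,5,6,0 → slot 0
213: h=4, probe 4,5,6,0,1 → slot 1
Table: [332, 213, _, _, 577, 801, 866]

1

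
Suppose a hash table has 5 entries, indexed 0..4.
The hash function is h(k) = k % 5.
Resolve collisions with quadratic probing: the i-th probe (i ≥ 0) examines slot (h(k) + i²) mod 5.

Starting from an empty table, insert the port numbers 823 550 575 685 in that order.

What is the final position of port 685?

4

823 hashes to 3; slot 3 is free => place at 3.
550 hashes to 0; slot 0 is free => place at 0.
575 hashes to 0; 0 taken => place at 1.
685 hashes to 0; 0,1 taken => place at 4.
Table: [550, 575, _, 823, 685]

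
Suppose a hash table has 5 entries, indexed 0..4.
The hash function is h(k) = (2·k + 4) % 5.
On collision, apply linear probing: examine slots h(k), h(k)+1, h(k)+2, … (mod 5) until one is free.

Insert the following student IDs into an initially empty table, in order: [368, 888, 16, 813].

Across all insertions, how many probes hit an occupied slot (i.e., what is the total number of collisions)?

5

368 hashes to 0; slot 0 is free => place at 0.
888 hashes to 0; 0 taken => place at 1.
16 hashes to 1; 1 taken => place at 2.
813 hashes to 0; 0,1,2 taken => place at 3.
Table: [368, 888, 16, 813, -]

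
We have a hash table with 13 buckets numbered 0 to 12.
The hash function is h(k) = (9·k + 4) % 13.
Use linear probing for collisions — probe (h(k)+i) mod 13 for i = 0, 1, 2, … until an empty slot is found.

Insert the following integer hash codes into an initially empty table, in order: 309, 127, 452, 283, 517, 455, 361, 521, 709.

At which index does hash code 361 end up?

9

309 hashes to 3; slot 3 is free => place at 3.
127 hashes to 3; 3 taken => place at 4.
452 hashes to 3; 3,4 taken => place at 5.
283 hashes to 3; 3,4,5 taken => place at 6.
517 hashes to 3; 3,4,5,6 taken => place at 7.
455 hashes to 4; 4,5,6,7 taken => place at 8.
361 hashes to 3; 3,4,5,6,7,8 taken => place at 9.
521 hashes to 0; slot 0 is free => place at 0.
709 hashes to 2; slot 2 is free => place at 2.
Table: [521, —, 709, 309, 127, 452, 283, 517, 455, 361, —, —, —]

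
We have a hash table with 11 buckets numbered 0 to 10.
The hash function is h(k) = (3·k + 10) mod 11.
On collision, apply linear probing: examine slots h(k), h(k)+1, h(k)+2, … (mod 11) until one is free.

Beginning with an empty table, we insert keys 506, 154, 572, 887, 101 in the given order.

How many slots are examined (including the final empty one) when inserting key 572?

506 hashes to 10; slot 10 is free => place at 10.
154 hashes to 10; 10 taken => place at 0.
572 hashes to 10; 10,0 taken => place at 1.
887 hashes to 9; slot 9 is free => place at 9.
101 hashes to 5; slot 5 is free => place at 5.
Table: [154, 572, _, _, _, 101, _, _, _, 887, 506]

3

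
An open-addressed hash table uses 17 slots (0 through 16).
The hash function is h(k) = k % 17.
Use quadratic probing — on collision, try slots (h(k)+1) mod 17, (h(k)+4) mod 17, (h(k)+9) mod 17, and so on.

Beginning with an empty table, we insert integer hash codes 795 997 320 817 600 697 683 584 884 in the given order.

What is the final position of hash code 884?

795 hashes to 13; slot 13 is free -> place at 13.
997 hashes to 11; slot 11 is free -> place at 11.
320 hashes to 14; slot 14 is free -> place at 14.
817 hashes to 1; slot 1 is free -> place at 1.
600 hashes to 5; slot 5 is free -> place at 5.
697 hashes to 0; slot 0 is free -> place at 0.
683 hashes to 3; slot 3 is free -> place at 3.
584 hashes to 6; slot 6 is free -> place at 6.
884 hashes to 0; 0,1 taken -> place at 4.
Table: [697, 817, ., 683, 884, 600, 584, ., ., ., ., 997, ., 795, 320, ., .]

4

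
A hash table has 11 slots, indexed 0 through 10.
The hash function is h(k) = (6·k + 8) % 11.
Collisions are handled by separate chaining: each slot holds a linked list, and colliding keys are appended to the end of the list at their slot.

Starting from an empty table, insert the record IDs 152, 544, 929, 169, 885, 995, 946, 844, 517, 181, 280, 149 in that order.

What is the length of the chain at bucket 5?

6

152 -> bucket 7
544 -> bucket 5
929 -> bucket 5 (collision)
169 -> bucket 10
885 -> bucket 5 (collision)
995 -> bucket 5 (collision)
946 -> bucket 8
844 -> bucket 1
517 -> bucket 8 (collision)
181 -> bucket 5 (collision)
280 -> bucket 5 (collision)
149 -> bucket 0
Final buckets:
0: 149
1: 844
2: _
3: _
4: _
5: 544 -> 929 -> 885 -> 995 -> 181 -> 280
6: _
7: 152
8: 946 -> 517
9: _
10: 169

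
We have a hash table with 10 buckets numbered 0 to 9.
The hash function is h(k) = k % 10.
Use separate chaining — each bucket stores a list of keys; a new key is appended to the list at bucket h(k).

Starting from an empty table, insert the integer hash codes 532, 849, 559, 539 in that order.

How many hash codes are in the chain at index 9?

532 → bucket 2
849 → bucket 9
559 → bucket 9 (collision)
539 → bucket 9 (collision)
Final buckets:
0: ∅
1: ∅
2: 532
3: ∅
4: ∅
5: ∅
6: ∅
7: ∅
8: ∅
9: 849 -> 559 -> 539

3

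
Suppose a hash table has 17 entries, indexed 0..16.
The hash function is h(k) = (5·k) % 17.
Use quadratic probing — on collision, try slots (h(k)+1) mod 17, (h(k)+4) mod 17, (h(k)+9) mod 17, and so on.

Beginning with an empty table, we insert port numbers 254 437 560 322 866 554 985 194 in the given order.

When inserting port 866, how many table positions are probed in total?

254: h=12 => slot 12
437: h=9 => slot 9
560: h=12, probe 12,13 => slot 13
322: h=12, probe 12,13,16 => slot 16
866: h=12, probe 12,13,16,4 => slot 4
554: h=16, probe 16,0 => slot 0
985: h=12, probe 12,13,16,4,11 => slot 11
194: h=1 => slot 1
Table: [554, 194, -, -, 866, -, -, -, -, 437, -, 985, 254, 560, -, -, 322]

4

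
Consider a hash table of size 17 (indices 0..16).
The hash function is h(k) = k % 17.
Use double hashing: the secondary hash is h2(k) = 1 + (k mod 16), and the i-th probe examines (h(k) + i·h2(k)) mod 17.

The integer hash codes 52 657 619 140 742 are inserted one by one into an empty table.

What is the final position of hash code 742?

Insert 52: h=1, slot 1 empty → index 1.
Insert 657: h=11, slot 11 empty → index 11.
Insert 619: h=7, slot 7 empty → index 7.
Insert 140: h=4, slot 4 empty → index 4.
Insert 742: h=11, h2=7, slots 11,1 occupied → index 8.
Table: [—, 52, —, —, 140, —, —, 619, 742, —, —, 657, —, —, —, —, —]

8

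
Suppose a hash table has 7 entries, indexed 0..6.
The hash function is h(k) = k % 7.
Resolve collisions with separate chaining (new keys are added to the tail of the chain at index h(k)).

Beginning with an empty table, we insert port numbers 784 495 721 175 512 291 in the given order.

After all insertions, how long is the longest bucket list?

784 -> bucket 0
495 -> bucket 5
721 -> bucket 0 (collision)
175 -> bucket 0 (collision)
512 -> bucket 1
291 -> bucket 4
Final buckets:
0: 784 -> 721 -> 175
1: 512
2: .
3: .
4: 291
5: 495
6: .

3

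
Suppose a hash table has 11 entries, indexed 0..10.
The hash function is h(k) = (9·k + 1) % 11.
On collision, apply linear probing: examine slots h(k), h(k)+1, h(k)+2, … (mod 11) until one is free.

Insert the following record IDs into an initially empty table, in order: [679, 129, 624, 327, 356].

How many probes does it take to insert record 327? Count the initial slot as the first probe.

679 hashes to 7; slot 7 is free -> place at 7.
129 hashes to 7; 7 taken -> place at 8.
624 hashes to 7; 7,8 taken -> place at 9.
327 hashes to 7; 7,8,9 taken -> place at 10.
356 hashes to 4; slot 4 is free -> place at 4.
Table: [_, _, _, _, 356, _, _, 679, 129, 624, 327]

4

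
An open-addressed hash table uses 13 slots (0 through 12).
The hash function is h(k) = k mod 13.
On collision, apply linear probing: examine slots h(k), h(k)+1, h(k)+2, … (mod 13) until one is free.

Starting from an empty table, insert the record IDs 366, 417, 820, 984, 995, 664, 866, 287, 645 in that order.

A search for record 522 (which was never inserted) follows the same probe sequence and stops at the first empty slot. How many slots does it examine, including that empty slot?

5

Insert 366: h=2, slot 2 empty => index 2.
Insert 417: h=1, slot 1 empty => index 1.
Insert 820: h=1, slots 1,2 occupied => index 3.
Insert 984: h=9, slot 9 empty => index 9.
Insert 995: h=7, slot 7 empty => index 7.
Insert 664: h=1, slots 1,2,3 occupied => index 4.
Insert 866: h=8, slot 8 empty => index 8.
Insert 287: h=1, slots 1,2,3,4 occupied => index 5.
Insert 645: h=8, slots 8,9 occupied => index 10.
Table: [_, 417, 366, 820, 664, 287, _, 995, 866, 984, 645, _, _]
Lookup 522: h=2, probe 2,3,4,5,6 → slot 6 empty, not found.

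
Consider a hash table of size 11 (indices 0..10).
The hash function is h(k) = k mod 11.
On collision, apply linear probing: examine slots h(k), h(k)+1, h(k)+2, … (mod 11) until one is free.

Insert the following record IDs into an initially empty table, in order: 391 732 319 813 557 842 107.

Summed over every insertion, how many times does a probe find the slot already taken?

391: h=6 -> slot 6
732: h=6, probe 6,7 -> slot 7
319: h=0 -> slot 0
813: h=10 -> slot 10
557: h=7, probe 7,8 -> slot 8
842: h=6, probe 6,7,8,9 -> slot 9
107: h=8, probe 8,9,10,0,1 -> slot 1
Table: [319, 107, -, -, -, -, 391, 732, 557, 842, 813]

9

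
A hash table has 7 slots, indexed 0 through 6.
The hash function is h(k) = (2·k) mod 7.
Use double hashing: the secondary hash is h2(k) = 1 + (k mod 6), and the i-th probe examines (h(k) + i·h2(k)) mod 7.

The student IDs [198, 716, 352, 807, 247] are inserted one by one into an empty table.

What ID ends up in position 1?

198: h=4 → slot 4
716: h=4, h2=3, probe 4,0 → slot 0
352: h=4, h2=5, probe 4,2 → slot 2
807: h=4, h2=4, probe 4,1 → slot 1
247: h=4, h2=2, probe 4,6 → slot 6
Table: [716, 807, 352, _, 198, _, 247]

807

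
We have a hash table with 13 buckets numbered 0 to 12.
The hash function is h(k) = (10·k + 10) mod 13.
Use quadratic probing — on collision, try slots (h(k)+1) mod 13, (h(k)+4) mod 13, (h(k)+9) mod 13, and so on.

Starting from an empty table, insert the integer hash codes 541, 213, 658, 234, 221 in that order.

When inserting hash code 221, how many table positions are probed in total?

2

541 hashes to 12; slot 12 is free → place at 12.
213 hashes to 8; slot 8 is free → place at 8.
658 hashes to 12; 12 taken → place at 0.
234 hashes to 10; slot 10 is free → place at 10.
221 hashes to 10; 10 taken → place at 11.
Table: [658, _, _, _, _, _, _, _, 213, _, 234, 221, 541]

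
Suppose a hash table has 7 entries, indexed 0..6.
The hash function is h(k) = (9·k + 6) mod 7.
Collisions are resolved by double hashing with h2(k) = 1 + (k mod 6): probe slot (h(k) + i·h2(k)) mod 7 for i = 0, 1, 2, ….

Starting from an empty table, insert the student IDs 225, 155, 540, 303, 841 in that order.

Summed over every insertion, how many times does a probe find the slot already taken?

4

225 hashes to 1; slot 1 is free → place at 1.
155 hashes to 1, h2=6; 1 taken → place at 0.
540 hashes to 1, h2=1; 1 taken → place at 2.
303 hashes to 3; slot 3 is free → place at 3.
841 hashes to 1, h2=2; 1,3 taken → place at 5.
Table: [155, 225, 540, 303, —, 841, —]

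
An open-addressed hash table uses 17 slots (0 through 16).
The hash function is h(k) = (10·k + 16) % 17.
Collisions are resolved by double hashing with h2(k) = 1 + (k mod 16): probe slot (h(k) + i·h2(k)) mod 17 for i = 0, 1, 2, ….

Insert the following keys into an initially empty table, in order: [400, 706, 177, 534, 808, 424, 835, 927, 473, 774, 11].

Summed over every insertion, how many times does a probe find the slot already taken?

10

400: h=4 -> slot 4
706: h=4, h2=3, probe 4,7 -> slot 7
177: h=1 -> slot 1
534: h=1, h2=7, probe 1,8 -> slot 8
808: h=4, h2=9, probe 4,13 -> slot 13
424: h=6 -> slot 6
835: h=2 -> slot 2
927: h=4, h2=16, probe 4,3 -> slot 3
473: h=3, h2=10, probe 3,13,6,16 -> slot 16
774: h=4, h2=7, probe 4,11 -> slot 11
11: h=7, h2=12, probe 7,2,14 -> slot 14
Table: [—, 177, 835, 927, 400, —, 424, 706, 534, —, —, 774, —, 808, 11, —, 473]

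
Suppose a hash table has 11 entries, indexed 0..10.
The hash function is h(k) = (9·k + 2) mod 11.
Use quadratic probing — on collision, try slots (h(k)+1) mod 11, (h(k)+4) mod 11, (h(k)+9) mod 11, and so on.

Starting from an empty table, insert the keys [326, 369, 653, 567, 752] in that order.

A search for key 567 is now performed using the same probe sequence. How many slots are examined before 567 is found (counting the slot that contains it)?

326: h=10 -> slot 10
369: h=1 -> slot 1
653: h=5 -> slot 5
567: h=1, probe 1,2 -> slot 2
752: h=5, probe 5,6 -> slot 6
Table: [-, 369, 567, -, -, 653, 752, -, -, -, 326]
Lookup 567: h=1, probe 1,2 → found at 2.

2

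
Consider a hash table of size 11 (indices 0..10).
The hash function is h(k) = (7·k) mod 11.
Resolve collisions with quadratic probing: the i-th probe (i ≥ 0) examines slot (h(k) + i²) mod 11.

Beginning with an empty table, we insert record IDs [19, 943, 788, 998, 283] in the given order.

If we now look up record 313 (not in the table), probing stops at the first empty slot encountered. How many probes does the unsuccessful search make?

2

Insert 19: h=1, slot 1 empty -> index 1.
Insert 943: h=1, slot 1 occupied -> index 2.
Insert 788: h=5, slot 5 empty -> index 5.
Insert 998: h=1, slots 1,2,5 occupied -> index 10.
Insert 283: h=1, slots 1,2,5,10 occupied -> index 6.
Table: [—, 19, 943, —, —, 788, 283, —, —, —, 998]
Lookup 313: h=2, probe 2,3 → slot 3 empty, not found.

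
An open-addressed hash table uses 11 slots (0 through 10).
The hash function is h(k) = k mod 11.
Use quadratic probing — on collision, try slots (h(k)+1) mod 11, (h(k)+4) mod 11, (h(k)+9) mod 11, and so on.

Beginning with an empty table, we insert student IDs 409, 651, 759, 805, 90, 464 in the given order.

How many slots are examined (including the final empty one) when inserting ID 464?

6

409: h=2 → slot 2
651: h=2, probe 2,3 → slot 3
759: h=0 → slot 0
805: h=2, probe 2,3,6 → slot 6
90: h=2, probe 2,3,6,0,7 → slot 7
464: h=2, probe 2,3,6,0,7,5 → slot 5
Table: [759, —, 409, 651, —, 464, 805, 90, —, —, —]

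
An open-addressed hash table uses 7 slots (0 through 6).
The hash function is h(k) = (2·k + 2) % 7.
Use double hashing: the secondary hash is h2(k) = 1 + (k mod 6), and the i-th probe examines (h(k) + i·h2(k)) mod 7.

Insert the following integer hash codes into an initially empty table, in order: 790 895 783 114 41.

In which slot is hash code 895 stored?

2

790: h=0 -> slot 0
895: h=0, h2=2, probe 0,2 -> slot 2
783: h=0, h2=4, probe 0,4 -> slot 4
114: h=6 -> slot 6
41: h=0, h2=6, probe 0,6,5 -> slot 5
Table: [790, _, 895, _, 783, 41, 114]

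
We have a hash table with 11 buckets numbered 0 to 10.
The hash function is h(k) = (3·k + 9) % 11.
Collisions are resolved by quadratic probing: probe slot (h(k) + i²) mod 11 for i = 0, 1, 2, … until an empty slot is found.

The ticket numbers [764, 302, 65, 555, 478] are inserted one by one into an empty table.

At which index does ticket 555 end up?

764 hashes to 2; slot 2 is free → place at 2.
302 hashes to 2; 2 taken → place at 3.
65 hashes to 6; slot 6 is free → place at 6.
555 hashes to 2; 2,3,6 taken → place at 0.
478 hashes to 2; 2,3,6,0 taken → place at 7.
Table: [555, ∅, 764, 302, ∅, ∅, 65, 478, ∅, ∅, ∅]

0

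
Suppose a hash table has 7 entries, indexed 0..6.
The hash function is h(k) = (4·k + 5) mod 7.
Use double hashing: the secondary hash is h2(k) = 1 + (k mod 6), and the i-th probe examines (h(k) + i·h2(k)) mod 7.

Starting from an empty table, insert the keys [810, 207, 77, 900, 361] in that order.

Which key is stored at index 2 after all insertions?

Insert 810: h=4, slot 4 empty => index 4.
Insert 207: h=0, slot 0 empty => index 0.
Insert 77: h=5, slot 5 empty => index 5.
Insert 900: h=0, h2=1, slot 0 occupied => index 1.
Insert 361: h=0, h2=2, slot 0 occupied => index 2.
Table: [207, 900, 361, ∅, 810, 77, ∅]

361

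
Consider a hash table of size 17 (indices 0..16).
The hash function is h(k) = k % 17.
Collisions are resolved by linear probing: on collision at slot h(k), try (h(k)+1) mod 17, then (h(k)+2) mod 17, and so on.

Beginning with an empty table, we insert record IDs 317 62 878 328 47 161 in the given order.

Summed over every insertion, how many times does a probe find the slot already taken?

4

Insert 317: h=11, slot 11 empty => index 11.
Insert 62: h=11, slot 11 occupied => index 12.
Insert 878: h=11, slots 11,12 occupied => index 13.
Insert 328: h=5, slot 5 empty => index 5.
Insert 47: h=13, slot 13 occupied => index 14.
Insert 161: h=8, slot 8 empty => index 8.
Table: [-, -, -, -, -, 328, -, -, 161, -, -, 317, 62, 878, 47, -, -]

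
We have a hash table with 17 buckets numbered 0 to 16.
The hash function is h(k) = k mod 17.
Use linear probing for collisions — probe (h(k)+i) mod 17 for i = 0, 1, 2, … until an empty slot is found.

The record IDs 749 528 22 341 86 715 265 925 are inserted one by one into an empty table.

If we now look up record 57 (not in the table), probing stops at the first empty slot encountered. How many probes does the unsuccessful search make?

3

749: h=1 -> slot 1
528: h=1, probe 1,2 -> slot 2
22: h=5 -> slot 5
341: h=1, probe 1,2,3 -> slot 3
86: h=1, probe 1,2,3,4 -> slot 4
715: h=1, probe 1,2,3,4,5,6 -> slot 6
265: h=10 -> slot 10
925: h=7 -> slot 7
Table: [_, 749, 528, 341, 86, 22, 715, 925, _, _, 265, _, _, _, _, _, _]
Lookup 57: h=6, probe 6,7,8 → slot 8 empty, not found.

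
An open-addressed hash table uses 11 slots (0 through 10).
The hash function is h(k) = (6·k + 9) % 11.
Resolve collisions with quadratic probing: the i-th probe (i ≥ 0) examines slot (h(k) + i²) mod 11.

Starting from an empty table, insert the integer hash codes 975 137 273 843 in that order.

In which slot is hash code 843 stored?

975 hashes to 7; slot 7 is free => place at 7.
137 hashes to 6; slot 6 is free => place at 6.
273 hashes to 8; slot 8 is free => place at 8.
843 hashes to 7; 7,8 taken => place at 0.
Table: [843, ∅, ∅, ∅, ∅, ∅, 137, 975, 273, ∅, ∅]

0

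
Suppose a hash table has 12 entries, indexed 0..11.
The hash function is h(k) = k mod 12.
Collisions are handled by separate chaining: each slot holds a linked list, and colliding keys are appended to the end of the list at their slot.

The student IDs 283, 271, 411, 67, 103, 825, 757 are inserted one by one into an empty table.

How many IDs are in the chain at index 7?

4

283 -> bucket 7
271 -> bucket 7 (collision)
411 -> bucket 3
67 -> bucket 7 (collision)
103 -> bucket 7 (collision)
825 -> bucket 9
757 -> bucket 1
Final buckets:
0: ∅
1: 757
2: ∅
3: 411
4: ∅
5: ∅
6: ∅
7: 283 -> 271 -> 67 -> 103
8: ∅
9: 825
10: ∅
11: ∅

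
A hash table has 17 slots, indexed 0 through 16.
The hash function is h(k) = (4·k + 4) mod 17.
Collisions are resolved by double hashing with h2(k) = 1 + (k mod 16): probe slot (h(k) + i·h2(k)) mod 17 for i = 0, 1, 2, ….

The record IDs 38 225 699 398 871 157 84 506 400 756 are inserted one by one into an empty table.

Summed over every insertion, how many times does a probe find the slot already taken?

38: h=3 => slot 3
225: h=3, h2=2, probe 3,5 => slot 5
699: h=12 => slot 12
398: h=15 => slot 15
871: h=3, h2=8, probe 3,11 => slot 11
157: h=3, h2=14, probe 3,0 => slot 0
84: h=0, h2=5, probe 0,5,10 => slot 10
506: h=5, h2=11, probe 5,16 => slot 16
400: h=6 => slot 6
756: h=2 => slot 2
Table: [157, ∅, 756, 38, ∅, 225, 400, ∅, ∅, ∅, 84, 871, 699, ∅, ∅, 398, 506]

6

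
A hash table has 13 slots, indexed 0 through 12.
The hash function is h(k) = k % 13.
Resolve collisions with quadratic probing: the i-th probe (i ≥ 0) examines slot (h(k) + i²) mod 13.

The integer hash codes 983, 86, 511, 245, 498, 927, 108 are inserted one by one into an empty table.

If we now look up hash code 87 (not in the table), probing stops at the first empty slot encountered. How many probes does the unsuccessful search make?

983 hashes to 8; slot 8 is free => place at 8.
86 hashes to 8; 8 taken => place at 9.
511 hashes to 4; slot 4 is free => place at 4.
245 hashes to 11; slot 11 is free => place at 11.
498 hashes to 4; 4 taken => place at 5.
927 hashes to 4; 4,5,8 taken => place at 0.
108 hashes to 4; 4,5,8,0 taken => place at 7.
Table: [927, -, -, -, 511, 498, -, 108, 983, 86, -, 245, -]
Lookup 87: h=9, probe 9,10 → slot 10 empty, not found.

2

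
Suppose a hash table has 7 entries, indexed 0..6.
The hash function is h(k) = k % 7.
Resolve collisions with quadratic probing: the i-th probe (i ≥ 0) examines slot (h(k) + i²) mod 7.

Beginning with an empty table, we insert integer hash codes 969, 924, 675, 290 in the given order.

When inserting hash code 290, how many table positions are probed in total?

4

969: h=3 => slot 3
924: h=0 => slot 0
675: h=3, probe 3,4 => slot 4
290: h=3, probe 3,4,0,5 => slot 5
Table: [924, ∅, ∅, 969, 675, 290, ∅]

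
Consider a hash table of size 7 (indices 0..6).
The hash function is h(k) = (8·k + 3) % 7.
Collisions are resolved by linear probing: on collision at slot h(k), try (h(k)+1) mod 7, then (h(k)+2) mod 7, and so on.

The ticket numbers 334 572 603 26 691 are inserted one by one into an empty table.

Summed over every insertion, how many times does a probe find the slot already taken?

334 hashes to 1; slot 1 is free -> place at 1.
572 hashes to 1; 1 taken -> place at 2.
603 hashes to 4; slot 4 is free -> place at 4.
26 hashes to 1; 1,2 taken -> place at 3.
691 hashes to 1; 1,2,3,4 taken -> place at 5.
Table: [_, 334, 572, 26, 603, 691, _]

7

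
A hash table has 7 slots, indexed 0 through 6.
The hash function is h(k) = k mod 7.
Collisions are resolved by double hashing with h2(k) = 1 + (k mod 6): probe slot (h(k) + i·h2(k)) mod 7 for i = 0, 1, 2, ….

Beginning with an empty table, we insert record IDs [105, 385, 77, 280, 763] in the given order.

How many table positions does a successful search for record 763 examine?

105 hashes to 0; slot 0 is free -> place at 0.
385 hashes to 0, h2=2; 0 taken -> place at 2.
77 hashes to 0, h2=6; 0 taken -> place at 6.
280 hashes to 0, h2=5; 0 taken -> place at 5.
763 hashes to 0, h2=2; 0,2 taken -> place at 4.
Table: [105, _, 385, _, 763, 280, 77]
Lookup 763: h=0, h2=2, probe 0,2,4 → found at 4.

3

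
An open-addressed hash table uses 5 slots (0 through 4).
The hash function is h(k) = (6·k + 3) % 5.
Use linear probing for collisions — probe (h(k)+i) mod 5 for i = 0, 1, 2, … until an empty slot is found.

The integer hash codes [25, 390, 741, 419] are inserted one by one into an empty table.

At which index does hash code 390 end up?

4

25: h=3 → slot 3
390: h=3, probe 3,4 → slot 4
741: h=4, probe 4,0 → slot 0
419: h=2 → slot 2
Table: [741, —, 419, 25, 390]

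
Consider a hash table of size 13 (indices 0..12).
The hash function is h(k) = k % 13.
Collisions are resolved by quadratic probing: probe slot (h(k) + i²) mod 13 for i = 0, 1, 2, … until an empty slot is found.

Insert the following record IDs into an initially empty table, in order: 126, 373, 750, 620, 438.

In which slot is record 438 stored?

Insert 126: h=9, slot 9 empty → index 9.
Insert 373: h=9, slot 9 occupied → index 10.
Insert 750: h=9, slots 9,10 occupied → index 0.
Insert 620: h=9, slots 9,10,0 occupied → index 5.
Insert 438: h=9, slots 9,10,0,5 occupied → index 12.
Table: [750, _, _, _, _, 620, _, _, _, 126, 373, _, 438]

12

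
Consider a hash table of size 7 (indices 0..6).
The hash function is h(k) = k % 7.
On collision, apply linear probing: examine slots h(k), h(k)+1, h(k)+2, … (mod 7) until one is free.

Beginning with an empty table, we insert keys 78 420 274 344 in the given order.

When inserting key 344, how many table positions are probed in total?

3

Insert 78: h=1, slot 1 empty => index 1.
Insert 420: h=0, slot 0 empty => index 0.
Insert 274: h=1, slot 1 occupied => index 2.
Insert 344: h=1, slots 1,2 occupied => index 3.
Table: [420, 78, 274, 344, ∅, ∅, ∅]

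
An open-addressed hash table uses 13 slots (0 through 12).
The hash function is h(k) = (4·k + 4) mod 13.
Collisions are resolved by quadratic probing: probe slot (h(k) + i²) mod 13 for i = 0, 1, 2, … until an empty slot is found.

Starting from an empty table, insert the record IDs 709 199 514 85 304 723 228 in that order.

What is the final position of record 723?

709: h=6 => slot 6
199: h=7 => slot 7
514: h=6, probe 6,7,10 => slot 10
85: h=6, probe 6,7,10,2 => slot 2
304: h=11 => slot 11
723: h=10, probe 10,11,1 => slot 1
228: h=6, probe 6,7,10,2,9 => slot 9
Table: [—, 723, 85, —, —, —, 709, 199, —, 228, 514, 304, —]

1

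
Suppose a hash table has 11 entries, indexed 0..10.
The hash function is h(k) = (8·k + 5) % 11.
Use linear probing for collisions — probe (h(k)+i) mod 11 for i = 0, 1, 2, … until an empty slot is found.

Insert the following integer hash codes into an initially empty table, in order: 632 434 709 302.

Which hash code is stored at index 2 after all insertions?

434

Insert 632: h=1, slot 1 empty => index 1.
Insert 434: h=1, slot 1 occupied => index 2.
Insert 709: h=1, slots 1,2 occupied => index 3.
Insert 302: h=1, slots 1,2,3 occupied => index 4.
Table: [—, 632, 434, 709, 302, —, —, —, —, —, —]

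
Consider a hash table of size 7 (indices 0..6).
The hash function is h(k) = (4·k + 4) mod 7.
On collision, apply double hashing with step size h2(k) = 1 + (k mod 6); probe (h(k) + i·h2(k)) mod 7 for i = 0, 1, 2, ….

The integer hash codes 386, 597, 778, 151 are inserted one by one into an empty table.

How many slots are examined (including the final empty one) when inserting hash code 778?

2

Insert 386: h=1, slot 1 empty -> index 1.
Insert 597: h=5, slot 5 empty -> index 5.
Insert 778: h=1, h2=5, slot 1 occupied -> index 6.
Insert 151: h=6, h2=2, slots 6,1 occupied -> index 3.
Table: [∅, 386, ∅, 151, ∅, 597, 778]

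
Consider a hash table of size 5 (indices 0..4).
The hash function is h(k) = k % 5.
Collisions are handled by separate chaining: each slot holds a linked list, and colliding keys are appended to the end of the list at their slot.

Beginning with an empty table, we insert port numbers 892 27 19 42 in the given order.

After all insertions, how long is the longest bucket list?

892 → bucket 2
27 → bucket 2 (collision)
19 → bucket 4
42 → bucket 2 (collision)
Final buckets:
0: .
1: .
2: 892 -> 27 -> 42
3: .
4: 19

3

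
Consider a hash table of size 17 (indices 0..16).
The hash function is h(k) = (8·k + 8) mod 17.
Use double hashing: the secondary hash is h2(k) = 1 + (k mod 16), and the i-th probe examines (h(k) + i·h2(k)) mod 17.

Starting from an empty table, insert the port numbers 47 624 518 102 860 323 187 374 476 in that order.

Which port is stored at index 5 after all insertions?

47: h=10 → slot 10
624: h=2 → slot 2
518: h=4 → slot 4
102: h=8 → slot 8
860: h=3 → slot 3
323: h=8, h2=4, probe 8,12 → slot 12
187: h=8, h2=12, probe 8,3,15 → slot 15
374: h=8, h2=7, probe 8,15,5 → slot 5
476: h=8, h2=13, probe 8,4,0 → slot 0
Table: [476, ., 624, 860, 518, 374, ., ., 102, ., 47, ., 323, ., ., 187, .]

374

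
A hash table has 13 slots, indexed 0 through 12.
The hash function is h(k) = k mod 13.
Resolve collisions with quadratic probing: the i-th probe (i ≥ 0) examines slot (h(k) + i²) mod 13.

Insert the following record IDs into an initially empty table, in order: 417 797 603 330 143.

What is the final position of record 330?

Insert 417: h=1, slot 1 empty => index 1.
Insert 797: h=4, slot 4 empty => index 4.
Insert 603: h=5, slot 5 empty => index 5.
Insert 330: h=5, slot 5 occupied => index 6.
Insert 143: h=0, slot 0 empty => index 0.
Table: [143, 417, -, -, 797, 603, 330, -, -, -, -, -, -]

6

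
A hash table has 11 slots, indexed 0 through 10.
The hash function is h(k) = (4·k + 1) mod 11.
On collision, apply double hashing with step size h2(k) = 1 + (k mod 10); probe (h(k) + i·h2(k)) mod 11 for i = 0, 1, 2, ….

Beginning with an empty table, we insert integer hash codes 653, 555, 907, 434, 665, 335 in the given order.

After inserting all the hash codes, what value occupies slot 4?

434

653 hashes to 6; slot 6 is free → place at 6.
555 hashes to 10; slot 10 is free → place at 10.
907 hashes to 10, h2=8; 10 taken → place at 7.
434 hashes to 10, h2=5; 10 taken → place at 4.
665 hashes to 10, h2=6; 10 taken → place at 5.
335 hashes to 10, h2=6; 10,5 taken → place at 0.
Table: [335, ., ., ., 434, 665, 653, 907, ., ., 555]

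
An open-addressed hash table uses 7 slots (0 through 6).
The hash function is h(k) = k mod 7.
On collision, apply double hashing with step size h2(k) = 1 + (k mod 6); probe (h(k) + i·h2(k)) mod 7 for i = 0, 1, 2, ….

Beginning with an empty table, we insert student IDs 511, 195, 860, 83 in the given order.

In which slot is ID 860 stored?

511: h=0 -> slot 0
195: h=6 -> slot 6
860: h=6, h2=3, probe 6,2 -> slot 2
83: h=6, h2=6, probe 6,5 -> slot 5
Table: [511, -, 860, -, -, 83, 195]

2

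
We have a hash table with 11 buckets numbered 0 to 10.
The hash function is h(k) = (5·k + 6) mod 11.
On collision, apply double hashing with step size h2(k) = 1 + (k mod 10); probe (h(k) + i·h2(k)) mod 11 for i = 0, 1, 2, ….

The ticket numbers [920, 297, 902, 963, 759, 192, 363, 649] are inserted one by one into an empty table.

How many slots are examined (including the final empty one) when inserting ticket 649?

Insert 920: h=8, slot 8 empty → index 8.
Insert 297: h=6, slot 6 empty → index 6.
Insert 902: h=6, h2=3, slot 6 occupied → index 9.
Insert 963: h=3, slot 3 empty → index 3.
Insert 759: h=6, h2=10, slot 6 occupied → index 5.
Insert 192: h=9, h2=3, slot 9 occupied → index 1.
Insert 363: h=6, h2=4, slot 6 occupied → index 10.
Insert 649: h=6, h2=10, slots 6,5 occupied → index 4.
Table: [., 192, ., 963, 649, 759, 297, ., 920, 902, 363]

3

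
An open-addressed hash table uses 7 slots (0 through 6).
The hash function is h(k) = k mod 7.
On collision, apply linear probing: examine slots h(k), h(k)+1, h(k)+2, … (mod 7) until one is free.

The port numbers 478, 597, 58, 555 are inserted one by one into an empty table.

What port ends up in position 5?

478: h=2 -> slot 2
597: h=2, probe 2,3 -> slot 3
58: h=2, probe 2,3,4 -> slot 4
555: h=2, probe 2,3,4,5 -> slot 5
Table: [., ., 478, 597, 58, 555, .]

555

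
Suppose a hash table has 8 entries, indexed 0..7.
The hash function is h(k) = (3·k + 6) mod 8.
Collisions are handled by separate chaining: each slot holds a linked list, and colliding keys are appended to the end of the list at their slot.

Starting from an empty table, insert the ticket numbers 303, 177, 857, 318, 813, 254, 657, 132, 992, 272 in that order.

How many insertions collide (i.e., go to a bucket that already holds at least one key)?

4

Insert 303: h=3, bucket 3 empty -> new chain.
Insert 177: h=1, bucket 1 empty -> new chain.
Insert 857: h=1, bucket 1 nonempty -> append to chain.
Insert 318: h=0, bucket 0 empty -> new chain.
Insert 813: h=5, bucket 5 empty -> new chain.
Insert 254: h=0, bucket 0 nonempty -> append to chain.
Insert 657: h=1, bucket 1 nonempty -> append to chain.
Insert 132: h=2, bucket 2 empty -> new chain.
Insert 992: h=6, bucket 6 empty -> new chain.
Insert 272: h=6, bucket 6 nonempty -> append to chain.
Final buckets:
0: 318 -> 254
1: 177 -> 857 -> 657
2: 132
3: 303
4: _
5: 813
6: 992 -> 272
7: _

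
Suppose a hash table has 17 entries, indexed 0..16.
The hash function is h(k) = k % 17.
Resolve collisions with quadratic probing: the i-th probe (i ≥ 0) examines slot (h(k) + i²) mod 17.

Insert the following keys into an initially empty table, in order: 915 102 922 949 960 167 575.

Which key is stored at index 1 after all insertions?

167

Insert 915: h=14, slot 14 empty → index 14.
Insert 102: h=0, slot 0 empty → index 0.
Insert 922: h=4, slot 4 empty → index 4.
Insert 949: h=14, slot 14 occupied → index 15.
Insert 960: h=8, slot 8 empty → index 8.
Insert 167: h=14, slots 14,15 occupied → index 1.
Insert 575: h=14, slots 14,15,1 occupied → index 6.
Table: [102, 167, —, —, 922, —, 575, —, 960, —, —, —, —, —, 915, 949, —]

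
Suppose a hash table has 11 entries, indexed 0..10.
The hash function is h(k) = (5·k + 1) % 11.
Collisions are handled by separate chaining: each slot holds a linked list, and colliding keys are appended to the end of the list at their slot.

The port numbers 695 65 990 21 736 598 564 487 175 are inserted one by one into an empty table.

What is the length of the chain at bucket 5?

695 → bucket 0
65 → bucket 7
990 → bucket 1
21 → bucket 7 (collision)
736 → bucket 7 (collision)
598 → bucket 10
564 → bucket 5
487 → bucket 5 (collision)
175 → bucket 7 (collision)
Final buckets:
0: 695
1: 990
2: —
3: —
4: —
5: 564 -> 487
6: —
7: 65 -> 21 -> 736 -> 175
8: —
9: —
10: 598

2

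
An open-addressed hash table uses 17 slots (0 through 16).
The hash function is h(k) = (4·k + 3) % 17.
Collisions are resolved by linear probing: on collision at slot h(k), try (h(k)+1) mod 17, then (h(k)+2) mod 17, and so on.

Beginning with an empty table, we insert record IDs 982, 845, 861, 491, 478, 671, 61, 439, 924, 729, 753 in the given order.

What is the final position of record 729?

982 hashes to 4; slot 4 is free => place at 4.
845 hashes to 0; slot 0 is free => place at 0.
861 hashes to 13; slot 13 is free => place at 13.
491 hashes to 12; slot 12 is free => place at 12.
478 hashes to 11; slot 11 is free => place at 11.
671 hashes to 1; slot 1 is free => place at 1.
61 hashes to 9; slot 9 is free => place at 9.
439 hashes to 8; slot 8 is free => place at 8.
924 hashes to 10; slot 10 is free => place at 10.
729 hashes to 12; 12,13 taken => place at 14.
753 hashes to 6; slot 6 is free => place at 6.
Table: [845, 671, _, _, 982, _, 753, _, 439, 61, 924, 478, 491, 861, 729, _, _]

14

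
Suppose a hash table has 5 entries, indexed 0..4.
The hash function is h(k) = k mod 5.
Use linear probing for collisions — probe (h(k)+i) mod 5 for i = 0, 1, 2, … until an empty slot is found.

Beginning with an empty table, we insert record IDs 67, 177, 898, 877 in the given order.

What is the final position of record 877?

0

67 hashes to 2; slot 2 is free → place at 2.
177 hashes to 2; 2 taken → place at 3.
898 hashes to 3; 3 taken → place at 4.
877 hashes to 2; 2,3,4 taken → place at 0.
Table: [877, —, 67, 177, 898]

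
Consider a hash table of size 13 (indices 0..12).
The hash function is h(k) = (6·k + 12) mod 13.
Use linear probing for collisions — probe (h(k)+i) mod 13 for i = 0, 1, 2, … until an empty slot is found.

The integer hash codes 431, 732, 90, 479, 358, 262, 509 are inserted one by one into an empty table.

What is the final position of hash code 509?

1

Insert 431: h=11, slot 11 empty => index 11.
Insert 732: h=10, slot 10 empty => index 10.
Insert 90: h=6, slot 6 empty => index 6.
Insert 479: h=0, slot 0 empty => index 0.
Insert 358: h=2, slot 2 empty => index 2.
Insert 262: h=11, slot 11 occupied => index 12.
Insert 509: h=11, slots 11,12,0 occupied => index 1.
Table: [479, 509, 358, —, —, —, 90, —, —, —, 732, 431, 262]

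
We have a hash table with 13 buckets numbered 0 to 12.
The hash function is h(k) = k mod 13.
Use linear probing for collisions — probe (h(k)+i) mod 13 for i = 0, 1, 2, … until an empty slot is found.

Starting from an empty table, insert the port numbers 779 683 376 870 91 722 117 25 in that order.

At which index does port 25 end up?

4

Insert 779: h=12, slot 12 empty → index 12.
Insert 683: h=7, slot 7 empty → index 7.
Insert 376: h=12, slot 12 occupied → index 0.
Insert 870: h=12, slots 12,0 occupied → index 1.
Insert 91: h=0, slots 0,1 occupied → index 2.
Insert 722: h=7, slot 7 occupied → index 8.
Insert 117: h=0, slots 0,1,2 occupied → index 3.
Insert 25: h=12, slots 12,0,1,2,3 occupied → index 4.
Table: [376, 870, 91, 117, 25, -, -, 683, 722, -, -, -, 779]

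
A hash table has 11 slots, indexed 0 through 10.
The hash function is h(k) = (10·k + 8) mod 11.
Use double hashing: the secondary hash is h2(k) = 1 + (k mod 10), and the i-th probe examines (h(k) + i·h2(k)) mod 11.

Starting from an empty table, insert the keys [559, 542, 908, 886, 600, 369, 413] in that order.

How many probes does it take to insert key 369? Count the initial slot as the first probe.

2

559 hashes to 10; slot 10 is free => place at 10.
542 hashes to 5; slot 5 is free => place at 5.
908 hashes to 2; slot 2 is free => place at 2.
886 hashes to 2, h2=7; 2 taken => place at 9.
600 hashes to 2, h2=1; 2 taken => place at 3.
369 hashes to 2, h2=10; 2 taken => place at 1.
413 hashes to 2, h2=4; 2 taken => place at 6.
Table: [_, 369, 908, 600, _, 542, 413, _, _, 886, 559]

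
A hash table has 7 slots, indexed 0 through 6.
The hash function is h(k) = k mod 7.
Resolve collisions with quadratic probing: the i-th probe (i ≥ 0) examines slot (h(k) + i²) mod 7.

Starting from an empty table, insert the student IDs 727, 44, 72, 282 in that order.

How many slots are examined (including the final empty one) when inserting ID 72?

727 hashes to 6; slot 6 is free → place at 6.
44 hashes to 2; slot 2 is free → place at 2.
72 hashes to 2; 2 taken → place at 3.
282 hashes to 2; 2,3,6 taken → place at 4.
Table: [∅, ∅, 44, 72, 282, ∅, 727]

2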